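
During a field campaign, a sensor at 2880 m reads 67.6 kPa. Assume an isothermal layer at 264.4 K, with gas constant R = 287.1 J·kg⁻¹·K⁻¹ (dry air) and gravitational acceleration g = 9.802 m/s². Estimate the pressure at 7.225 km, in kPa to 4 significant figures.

P ≈ 38.57 kPa

Scale height: H = RT/g = 287.1 × 264.4 / 9.802 = 7744.3 m.
Between two levels, P₂ = P₁ exp(−Δz/H) with Δz = z₂ − z₁.
Δz = 7225.0 − 2880.0 = 4345.0 m; Δz/H = 4345.0/7744.3 = 0.56106.
P₂ = 67.6 × exp(−0.56106) = 67.6 × 0.57060 = 38.573 kPa.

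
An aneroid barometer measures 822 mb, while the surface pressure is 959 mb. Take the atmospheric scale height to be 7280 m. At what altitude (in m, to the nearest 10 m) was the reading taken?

Invert the barometric formula: z = H ln(P₀/P).
P₀/P = 959/822 = 1.1667; ln(1.1667) = 0.15418.
z = 7280.0 × 0.15418 = 1122.4 m.

z ≈ 1120 m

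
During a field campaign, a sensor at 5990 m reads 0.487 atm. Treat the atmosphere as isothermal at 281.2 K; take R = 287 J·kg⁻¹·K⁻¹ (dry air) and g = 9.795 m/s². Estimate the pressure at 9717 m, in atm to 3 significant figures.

P ≈ 0.310 atm

Scale height: H = RT/g = 287 × 281.2 / 9.795 = 8239.3 m.
Between two levels, P₂ = P₁ exp(−Δz/H) with Δz = z₂ − z₁.
Δz = 9717.0 − 5990.0 = 3727.0 m; Δz/H = 3727.0/8239.3 = 0.45234.
P₂ = 0.487 × exp(−0.45234) = 0.487 × 0.63614 = 0.30980 atm.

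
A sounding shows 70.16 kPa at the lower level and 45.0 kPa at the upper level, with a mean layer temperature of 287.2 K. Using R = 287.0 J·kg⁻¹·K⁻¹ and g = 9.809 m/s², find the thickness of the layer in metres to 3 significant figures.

Hypsometric equation: Δz = (R T̄/g) ln(P₁/P₂).
R T̄/g = 287.0 × 287.2 / 9.809 = 8403.1 m.
ln(70.16/45.0) = ln(1.5591) = 0.44411.
Δz = 8403.1 × 0.44411 = 3731.9 m.

Δz ≈ 3730 m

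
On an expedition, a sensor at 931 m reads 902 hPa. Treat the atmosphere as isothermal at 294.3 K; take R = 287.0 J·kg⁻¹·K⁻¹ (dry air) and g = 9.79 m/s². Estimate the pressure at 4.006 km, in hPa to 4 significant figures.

P ≈ 631.6 hPa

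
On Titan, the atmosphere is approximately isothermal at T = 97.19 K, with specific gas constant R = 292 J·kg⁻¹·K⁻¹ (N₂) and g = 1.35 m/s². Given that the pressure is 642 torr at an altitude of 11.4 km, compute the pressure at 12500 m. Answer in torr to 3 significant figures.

Scale height: H = RT/g = 292 × 97.19 / 1.35 = 21022 m.
Between two levels, P₂ = P₁ exp(−Δz/H) with Δz = z₂ − z₁.
Δz = 12500 − 11400 = 1100.0 m; Δz/H = 1100.0/21022 = 0.052326.
P₂ = 642 × exp(−0.052326) = 642 × 0.94902 = 609.27 torr.

P ≈ 609 torr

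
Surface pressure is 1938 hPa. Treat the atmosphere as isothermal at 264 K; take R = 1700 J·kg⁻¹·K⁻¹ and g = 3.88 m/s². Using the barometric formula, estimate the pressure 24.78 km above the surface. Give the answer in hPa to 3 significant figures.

P ≈ 1560 hPa

Scale height: H = RT/g = 1700 × 264 / 3.88 = 115670 m.
Barometric formula: P = P₀ exp(−z/H).
z/H = 24780/115670 = 0.21423; exp(−0.21423) = 0.80716.
P = 1938 × 0.80716 = 1564.3 hPa.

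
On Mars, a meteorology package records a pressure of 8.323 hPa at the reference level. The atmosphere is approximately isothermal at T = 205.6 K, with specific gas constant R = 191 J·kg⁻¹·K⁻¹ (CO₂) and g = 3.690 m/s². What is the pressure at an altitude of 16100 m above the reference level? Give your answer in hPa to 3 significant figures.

Scale height: H = RT/g = 191 × 205.6 / 3.690 = 10642 m.
Barometric formula: P = P₀ exp(−z/H).
z/H = 16100/10642 = 1.5129; exp(−1.5129) = 0.22027.
P = 8.323 × 0.22027 = 1.8333 hPa.

P ≈ 1.83 hPa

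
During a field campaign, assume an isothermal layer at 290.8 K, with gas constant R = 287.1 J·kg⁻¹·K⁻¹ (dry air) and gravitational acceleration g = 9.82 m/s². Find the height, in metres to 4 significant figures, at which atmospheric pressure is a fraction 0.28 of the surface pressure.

Scale height: H = RT/g = 287.1 × 290.8 / 9.82 = 8501.9 m.
Set P/P₀ = exp(−z/H) = 0.28, so z = −H ln(0.28).
−ln(0.28) = 1.2730; z = 8501.9 × 1.2730 = 10823 m.

z ≈ 10820 m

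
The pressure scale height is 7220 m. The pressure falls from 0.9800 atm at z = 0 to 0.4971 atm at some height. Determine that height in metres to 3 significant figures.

z ≈ 4900 m

Invert the barometric formula: z = H ln(P₀/P).
P₀/P = 0.9800/0.4971 = 1.9714; ln(1.9714) = 0.67874.
z = 7220.0 × 0.67874 = 4900.5 m.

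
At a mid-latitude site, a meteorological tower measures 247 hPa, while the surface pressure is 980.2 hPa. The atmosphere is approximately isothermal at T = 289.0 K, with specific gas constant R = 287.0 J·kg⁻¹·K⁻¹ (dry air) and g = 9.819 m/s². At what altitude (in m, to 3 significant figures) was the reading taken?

z ≈ 11600 m

Scale height: H = RT/g = 287.0 × 289.0 / 9.819 = 8447.2 m.
Invert the barometric formula: z = H ln(P₀/P).
P₀/P = 980.2/247 = 3.9684; ln(3.9684) = 1.3784.
z = 8447.2 × 1.3784 = 11644 m.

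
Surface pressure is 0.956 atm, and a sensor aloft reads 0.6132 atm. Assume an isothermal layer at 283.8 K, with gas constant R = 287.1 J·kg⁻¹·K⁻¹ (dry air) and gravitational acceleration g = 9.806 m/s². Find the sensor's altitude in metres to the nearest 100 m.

z ≈ 3700 m

Scale height: H = RT/g = 287.1 × 283.8 / 9.806 = 8309.1 m.
Invert the barometric formula: z = H ln(P₀/P).
P₀/P = 0.956/0.6132 = 1.5590; ln(1.5590) = 0.44404.
z = 8309.1 × 0.44404 = 3689.6 m.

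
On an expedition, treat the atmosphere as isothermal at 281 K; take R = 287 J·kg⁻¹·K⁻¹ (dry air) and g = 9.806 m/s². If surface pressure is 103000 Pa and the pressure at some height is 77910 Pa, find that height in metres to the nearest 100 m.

Scale height: H = RT/g = 287 × 281 / 9.806 = 8224.3 m.
Invert the barometric formula: z = H ln(P₀/P).
P₀/P = 103000/77910 = 1.3220; ln(1.3220) = 0.27915.
z = 8224.3 × 0.27915 = 2295.8 m.

z ≈ 2300 m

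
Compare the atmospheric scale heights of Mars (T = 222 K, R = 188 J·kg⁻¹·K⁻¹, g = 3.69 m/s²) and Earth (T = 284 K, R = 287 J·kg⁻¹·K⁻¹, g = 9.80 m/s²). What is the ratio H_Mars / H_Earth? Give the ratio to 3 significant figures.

H_Mars/H_Earth ≈ 1.36

H = RT/g for each body.
H_Mars = 188 × 222 / 3.69 = 11311 m.
H_Earth = 287 × 284 / 9.80 = 8317.1 m.
H_Mars/H_Earth = 11311/8317.1 = 1.3600.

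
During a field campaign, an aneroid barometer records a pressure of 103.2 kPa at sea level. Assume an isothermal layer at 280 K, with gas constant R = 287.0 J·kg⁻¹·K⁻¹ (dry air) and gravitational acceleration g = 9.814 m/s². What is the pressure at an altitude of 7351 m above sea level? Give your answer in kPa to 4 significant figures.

Scale height: H = RT/g = 287.0 × 280 / 9.814 = 8188.3 m.
Barometric formula: P = P₀ exp(−z/H).
z/H = 7351.0/8188.3 = 0.89774; exp(−0.89774) = 0.40749.
P = 103.2 × 0.40749 = 42.053 kPa.

P ≈ 42.05 kPa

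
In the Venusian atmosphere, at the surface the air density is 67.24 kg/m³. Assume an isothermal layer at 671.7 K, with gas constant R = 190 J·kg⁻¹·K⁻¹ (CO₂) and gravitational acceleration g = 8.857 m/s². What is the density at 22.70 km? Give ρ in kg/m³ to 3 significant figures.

Scale height: H = RT/g = 190 × 671.7 / 8.857 = 14409 m.
In an isothermal atmosphere, density decays like pressure: ρ = ρ₀ exp(−z/H).
z/H = 22700/14409 = 1.5754; exp(−1.5754) = 0.20692.
ρ = 67.24 × 0.20692 = 13.913 kg/m³.

ρ ≈ 13.9 kg/m³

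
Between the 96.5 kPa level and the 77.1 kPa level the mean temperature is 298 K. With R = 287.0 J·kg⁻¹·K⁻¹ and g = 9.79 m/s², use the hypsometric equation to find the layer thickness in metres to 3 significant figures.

Hypsometric equation: Δz = (R T̄/g) ln(P₁/P₂).
R T̄/g = 287.0 × 298 / 9.79 = 8736.1 m.
ln(96.5/77.1) = ln(1.2516) = 0.22442.
Δz = 8736.1 × 0.22442 = 1960.6 m.

Δz ≈ 1960 m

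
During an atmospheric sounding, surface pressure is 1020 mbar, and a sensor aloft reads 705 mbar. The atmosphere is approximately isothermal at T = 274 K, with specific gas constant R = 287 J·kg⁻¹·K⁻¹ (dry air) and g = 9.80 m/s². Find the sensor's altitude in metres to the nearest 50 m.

Scale height: H = RT/g = 287 × 274 / 9.80 = 8024.3 m.
Invert the barometric formula: z = H ln(P₀/P).
P₀/P = 1020/705 = 1.4468; ln(1.4468) = 0.36935.
z = 8024.3 × 0.36935 = 2963.8 m.

z ≈ 2950 m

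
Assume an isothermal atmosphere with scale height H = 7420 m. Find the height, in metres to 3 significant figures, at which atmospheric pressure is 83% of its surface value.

z ≈ 1380 m

Set P/P₀ = exp(−z/H) = 0.83, so z = −H ln(0.83).
−ln(0.83) = 0.18633; z = 7420.0 × 0.18633 = 1382.6 m.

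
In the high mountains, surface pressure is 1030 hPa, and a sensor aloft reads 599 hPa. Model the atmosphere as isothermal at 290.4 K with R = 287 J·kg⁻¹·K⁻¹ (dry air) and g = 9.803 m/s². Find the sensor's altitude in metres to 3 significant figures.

Scale height: H = RT/g = 287 × 290.4 / 9.803 = 8502.0 m.
Invert the barometric formula: z = H ln(P₀/P).
P₀/P = 1030/599 = 1.7195; ln(1.7195) = 0.54203.
z = 8502.0 × 0.54203 = 4608.3 m.

z ≈ 4610 m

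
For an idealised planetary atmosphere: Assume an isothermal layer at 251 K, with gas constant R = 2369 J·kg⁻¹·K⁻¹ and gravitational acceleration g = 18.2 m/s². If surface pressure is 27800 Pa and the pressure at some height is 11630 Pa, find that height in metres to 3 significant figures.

z ≈ 28500 m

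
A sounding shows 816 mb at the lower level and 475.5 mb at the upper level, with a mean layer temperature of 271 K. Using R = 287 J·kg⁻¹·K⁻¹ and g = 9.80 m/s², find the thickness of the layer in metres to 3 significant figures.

Δz ≈ 4290 m

Hypsometric equation: Δz = (R T̄/g) ln(P₁/P₂).
R T̄/g = 287 × 271 / 9.80 = 7936.4 m.
ln(816/475.5) = ln(1.7161) = 0.54005.
Δz = 7936.4 × 0.54005 = 4286.1 m.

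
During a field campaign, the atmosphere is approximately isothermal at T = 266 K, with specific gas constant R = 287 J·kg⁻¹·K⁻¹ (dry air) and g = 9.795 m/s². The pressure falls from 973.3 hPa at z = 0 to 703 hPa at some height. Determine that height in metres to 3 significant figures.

Scale height: H = RT/g = 287 × 266 / 9.795 = 7794.0 m.
Invert the barometric formula: z = H ln(P₀/P).
P₀/P = 973.3/703 = 1.3845; ln(1.3845) = 0.32534.
z = 7794.0 × 0.32534 = 2535.7 m.

z ≈ 2540 m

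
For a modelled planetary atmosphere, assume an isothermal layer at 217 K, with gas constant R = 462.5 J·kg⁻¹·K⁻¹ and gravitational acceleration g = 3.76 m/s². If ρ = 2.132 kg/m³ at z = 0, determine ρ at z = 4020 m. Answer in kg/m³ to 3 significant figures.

ρ ≈ 1.83 kg/m³

Scale height: H = RT/g = 462.5 × 217 / 3.76 = 26692 m.
In an isothermal atmosphere, density decays like pressure: ρ = ρ₀ exp(−z/H).
z/H = 4020.0/26692 = 0.15061; exp(−0.15061) = 0.86018.
ρ = 2.132 × 0.86018 = 1.8339 kg/m³.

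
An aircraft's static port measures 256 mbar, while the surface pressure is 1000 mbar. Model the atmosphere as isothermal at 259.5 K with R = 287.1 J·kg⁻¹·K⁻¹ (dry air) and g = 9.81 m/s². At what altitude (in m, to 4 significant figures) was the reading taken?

Scale height: H = RT/g = 287.1 × 259.5 / 9.81 = 7594.5 m.
Invert the barometric formula: z = H ln(P₀/P).
P₀/P = 1000/256 = 3.9062; ln(3.9062) = 1.3626.
z = 7594.5 × 1.3626 = 10348 m.

z ≈ 10350 m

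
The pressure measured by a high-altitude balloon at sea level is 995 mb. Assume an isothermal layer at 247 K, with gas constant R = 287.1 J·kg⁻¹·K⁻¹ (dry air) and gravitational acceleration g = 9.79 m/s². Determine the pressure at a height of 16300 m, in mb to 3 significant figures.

Scale height: H = RT/g = 287.1 × 247 / 9.79 = 7243.5 m.
Barometric formula: P = P₀ exp(−z/H).
z/H = 16300/7243.5 = 2.2503; exp(−2.2503) = 0.10537.
P = 995 × 0.10537 = 104.84 mb.

P ≈ 105 mb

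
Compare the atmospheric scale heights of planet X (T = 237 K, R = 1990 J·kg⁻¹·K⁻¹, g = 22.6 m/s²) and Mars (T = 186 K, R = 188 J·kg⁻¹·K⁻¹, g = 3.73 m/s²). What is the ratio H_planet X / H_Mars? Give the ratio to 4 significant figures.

H = RT/g for each body.
H_planet X = 1990 × 237 / 22.6 = 20869 m.
H_Mars = 188 × 186 / 3.73 = 9374.8 m.
H_planet X/H_Mars = 20869/9374.8 = 2.2261.

H_planet X/H_Mars ≈ 2.226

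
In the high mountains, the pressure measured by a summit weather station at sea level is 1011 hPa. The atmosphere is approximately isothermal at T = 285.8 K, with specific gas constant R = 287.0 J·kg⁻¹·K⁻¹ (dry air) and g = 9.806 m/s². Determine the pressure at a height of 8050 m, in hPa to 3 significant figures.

P ≈ 386 hPa

Scale height: H = RT/g = 287.0 × 285.8 / 9.806 = 8364.7 m.
Barometric formula: P = P₀ exp(−z/H).
z/H = 8050.0/8364.7 = 0.96238; exp(−0.96238) = 0.38198.
P = 1011 × 0.38198 = 386.18 hPa.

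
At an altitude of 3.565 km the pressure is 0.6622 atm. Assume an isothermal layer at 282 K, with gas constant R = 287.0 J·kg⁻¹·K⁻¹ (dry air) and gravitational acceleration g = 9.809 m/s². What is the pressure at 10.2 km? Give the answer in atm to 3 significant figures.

P ≈ 0.296 atm

Scale height: H = RT/g = 287.0 × 282 / 9.809 = 8251.0 m.
Between two levels, P₂ = P₁ exp(−Δz/H) with Δz = z₂ − z₁.
Δz = 10200 − 3565.0 = 6635.0 m; Δz/H = 6635.0/8251.0 = 0.80414.
P₂ = 0.6622 × exp(−0.80414) = 0.6622 × 0.44747 = 0.29631 atm.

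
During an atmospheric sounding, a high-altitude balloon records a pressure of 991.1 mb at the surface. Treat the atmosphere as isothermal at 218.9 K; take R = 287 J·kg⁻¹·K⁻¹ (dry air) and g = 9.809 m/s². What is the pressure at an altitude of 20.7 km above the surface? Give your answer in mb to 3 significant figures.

Scale height: H = RT/g = 287 × 218.9 / 9.809 = 6404.8 m.
Barometric formula: P = P₀ exp(−z/H).
z/H = 20700/6404.8 = 3.2320; exp(−3.2320) = 0.039478.
P = 991.1 × 0.039478 = 39.127 mb.

P ≈ 39.1 mb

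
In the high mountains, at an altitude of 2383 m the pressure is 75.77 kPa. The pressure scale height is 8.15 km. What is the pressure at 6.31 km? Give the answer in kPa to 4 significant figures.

P ≈ 46.80 kPa

Between two levels, P₂ = P₁ exp(−Δz/H) with Δz = z₂ − z₁.
Δz = 6310.0 − 2383.0 = 3927.0 m; Δz/H = 3927.0/8150.0 = 0.48184.
P₂ = 75.77 × exp(−0.48184) = 75.77 × 0.61765 = 46.799 kPa.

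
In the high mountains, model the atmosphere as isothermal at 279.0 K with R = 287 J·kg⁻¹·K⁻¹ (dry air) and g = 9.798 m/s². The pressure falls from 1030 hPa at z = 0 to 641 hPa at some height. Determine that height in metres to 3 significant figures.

Scale height: H = RT/g = 287 × 279.0 / 9.798 = 8172.4 m.
Invert the barometric formula: z = H ln(P₀/P).
P₀/P = 1030/641 = 1.6069; ln(1.6069) = 0.47431.
z = 8172.4 × 0.47431 = 3876.3 m.

z ≈ 3880 m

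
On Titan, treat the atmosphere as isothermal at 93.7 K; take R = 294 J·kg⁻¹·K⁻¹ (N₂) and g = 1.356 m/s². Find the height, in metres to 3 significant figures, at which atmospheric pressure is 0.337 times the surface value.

Scale height: H = RT/g = 294 × 93.7 / 1.356 = 20315 m.
Set P/P₀ = exp(−z/H) = 0.337, so z = −H ln(0.337).
−ln(0.337) = 1.0877; z = 20315 × 1.0877 = 22097 m.

z ≈ 22100 m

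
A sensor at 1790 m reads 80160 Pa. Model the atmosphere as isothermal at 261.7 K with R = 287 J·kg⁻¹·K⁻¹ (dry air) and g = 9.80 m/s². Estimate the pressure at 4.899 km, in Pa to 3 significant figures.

Scale height: H = RT/g = 287 × 261.7 / 9.80 = 7664.1 m.
Between two levels, P₂ = P₁ exp(−Δz/H) with Δz = z₂ − z₁.
Δz = 4899.0 − 1790.0 = 3109.0 m; Δz/H = 3109.0/7664.1 = 0.40566.
P₂ = 80160 × exp(−0.40566) = 80160 × 0.66654 = 53430 Pa.

P ≈ 53400 Pa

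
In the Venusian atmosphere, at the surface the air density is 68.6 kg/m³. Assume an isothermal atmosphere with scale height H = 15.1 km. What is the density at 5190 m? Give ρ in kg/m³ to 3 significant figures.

In an isothermal atmosphere, density decays like pressure: ρ = ρ₀ exp(−z/H).
z/H = 5190.0/15100 = 0.34371; exp(−0.34371) = 0.70913.
ρ = 68.6 × 0.70913 = 48.646 kg/m³.

ρ ≈ 48.6 kg/m³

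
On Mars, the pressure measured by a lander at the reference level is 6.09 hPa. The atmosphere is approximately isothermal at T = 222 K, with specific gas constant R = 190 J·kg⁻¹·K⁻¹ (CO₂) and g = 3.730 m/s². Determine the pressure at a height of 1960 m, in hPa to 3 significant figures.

P ≈ 5.12 hPa

Scale height: H = RT/g = 190 × 222 / 3.730 = 11308 m.
Barometric formula: P = P₀ exp(−z/H).
z/H = 1960.0/11308 = 0.17333; exp(−0.17333) = 0.84086.
P = 6.09 × 0.84086 = 5.1208 hPa.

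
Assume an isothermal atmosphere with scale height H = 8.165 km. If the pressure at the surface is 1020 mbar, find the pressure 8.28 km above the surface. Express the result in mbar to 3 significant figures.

P ≈ 370 mbar

Barometric formula: P = P₀ exp(−z/H).
z/H = 8280.0/8165.0 = 1.0141; exp(−1.0141) = 0.36273.
P = 1020 × 0.36273 = 369.98 mbar.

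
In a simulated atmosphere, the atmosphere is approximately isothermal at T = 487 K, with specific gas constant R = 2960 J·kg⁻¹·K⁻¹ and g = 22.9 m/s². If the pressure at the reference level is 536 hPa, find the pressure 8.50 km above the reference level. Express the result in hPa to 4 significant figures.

P ≈ 468.3 hPa

Scale height: H = RT/g = 2960 × 487 / 22.9 = 62948 m.
Barometric formula: P = P₀ exp(−z/H).
z/H = 8500.0/62948 = 0.13503; exp(−0.13503) = 0.87369.
P = 536 × 0.87369 = 468.30 hPa.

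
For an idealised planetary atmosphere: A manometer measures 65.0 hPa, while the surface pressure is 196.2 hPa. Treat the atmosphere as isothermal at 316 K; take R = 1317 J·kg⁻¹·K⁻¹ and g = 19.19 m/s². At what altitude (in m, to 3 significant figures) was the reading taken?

z ≈ 24000 m

Scale height: H = RT/g = 1317 × 316 / 19.19 = 21687 m.
Invert the barometric formula: z = H ln(P₀/P).
P₀/P = 196.2/65.0 = 3.0185; ln(3.0185) = 1.1048.
z = 21687 × 1.1048 = 23960 m.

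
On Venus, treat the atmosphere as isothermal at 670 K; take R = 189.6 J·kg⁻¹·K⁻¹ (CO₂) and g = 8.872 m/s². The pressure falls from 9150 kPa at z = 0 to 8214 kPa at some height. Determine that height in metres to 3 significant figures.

Scale height: H = RT/g = 189.6 × 670 / 8.872 = 14318 m.
Invert the barometric formula: z = H ln(P₀/P).
P₀/P = 9150/8214 = 1.1140; ln(1.1140) = 0.10796.
z = 14318 × 0.10796 = 1545.8 m.

z ≈ 1550 m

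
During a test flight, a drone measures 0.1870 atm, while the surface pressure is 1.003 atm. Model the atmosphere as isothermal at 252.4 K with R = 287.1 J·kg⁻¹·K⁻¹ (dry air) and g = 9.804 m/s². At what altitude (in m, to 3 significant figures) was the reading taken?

Scale height: H = RT/g = 287.1 × 252.4 / 9.804 = 7391.3 m.
Invert the barometric formula: z = H ln(P₀/P).
P₀/P = 1.003/0.1870 = 5.3636; ln(5.3636) = 1.6796.
z = 7391.3 × 1.6796 = 12414 m.

z ≈ 12400 m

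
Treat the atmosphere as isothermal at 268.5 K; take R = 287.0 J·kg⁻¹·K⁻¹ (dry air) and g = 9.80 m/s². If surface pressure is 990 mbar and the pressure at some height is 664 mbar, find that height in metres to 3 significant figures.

Scale height: H = RT/g = 287.0 × 268.5 / 9.80 = 7863.2 m.
Invert the barometric formula: z = H ln(P₀/P).
P₀/P = 990/664 = 1.4910; ln(1.4910) = 0.39945.
z = 7863.2 × 0.39945 = 3141.0 m.

z ≈ 3140 m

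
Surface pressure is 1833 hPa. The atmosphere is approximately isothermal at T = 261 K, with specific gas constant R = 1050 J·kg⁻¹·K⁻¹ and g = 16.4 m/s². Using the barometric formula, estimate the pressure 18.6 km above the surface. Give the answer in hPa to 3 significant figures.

P ≈ 602 hPa

Scale height: H = RT/g = 1050 × 261 / 16.4 = 16710 m.
Barometric formula: P = P₀ exp(−z/H).
z/H = 18600/16710 = 1.1131; exp(−1.1131) = 0.32854.
P = 1833 × 0.32854 = 602.21 hPa.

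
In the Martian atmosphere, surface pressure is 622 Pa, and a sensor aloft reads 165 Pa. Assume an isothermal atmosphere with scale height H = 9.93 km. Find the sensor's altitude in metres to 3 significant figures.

Invert the barometric formula: z = H ln(P₀/P).
P₀/P = 622/165 = 3.7697; ln(3.7697) = 1.3270.
z = 9930.0 × 1.3270 = 13177 m.

z ≈ 13200 m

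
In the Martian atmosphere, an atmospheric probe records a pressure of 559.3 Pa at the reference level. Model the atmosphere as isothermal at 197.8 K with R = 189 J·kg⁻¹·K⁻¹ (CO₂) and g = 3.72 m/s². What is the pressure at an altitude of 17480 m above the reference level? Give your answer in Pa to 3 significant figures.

P ≈ 98.2 Pa

Scale height: H = RT/g = 189 × 197.8 / 3.72 = 10050 m.
Barometric formula: P = P₀ exp(−z/H).
z/H = 17480/10050 = 1.7393; exp(−1.7393) = 0.17564.
P = 559.3 × 0.17564 = 98.235 Pa.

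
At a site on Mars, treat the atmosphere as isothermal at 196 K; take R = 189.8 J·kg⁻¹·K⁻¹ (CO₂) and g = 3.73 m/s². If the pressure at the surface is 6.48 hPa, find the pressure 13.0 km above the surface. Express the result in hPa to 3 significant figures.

Scale height: H = RT/g = 189.8 × 196 / 3.73 = 9973.4 m.
Barometric formula: P = P₀ exp(−z/H).
z/H = 13000/9973.4 = 1.3035; exp(−1.3035) = 0.27158.
P = 6.48 × 0.27158 = 1.7598 hPa.

P ≈ 1.76 hPa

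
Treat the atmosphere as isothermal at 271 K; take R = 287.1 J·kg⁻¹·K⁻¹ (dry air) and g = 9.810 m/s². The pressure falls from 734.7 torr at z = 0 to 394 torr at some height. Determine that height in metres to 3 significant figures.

z ≈ 4940 m

Scale height: H = RT/g = 287.1 × 271 / 9.810 = 7931.1 m.
Invert the barometric formula: z = H ln(P₀/P).
P₀/P = 734.7/394 = 1.8647; ln(1.8647) = 0.62310.
z = 7931.1 × 0.62310 = 4941.9 m.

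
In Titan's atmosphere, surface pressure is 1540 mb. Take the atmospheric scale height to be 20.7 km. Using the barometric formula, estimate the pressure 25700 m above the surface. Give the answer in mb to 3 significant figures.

P ≈ 445 mb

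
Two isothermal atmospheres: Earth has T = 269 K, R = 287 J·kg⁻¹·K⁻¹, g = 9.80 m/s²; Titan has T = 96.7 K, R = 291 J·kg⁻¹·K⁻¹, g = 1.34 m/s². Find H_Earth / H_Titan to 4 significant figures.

H_Earth/H_Titan ≈ 0.3751

H = RT/g for each body.
H_Earth = 287 × 269 / 9.80 = 7877.9 m.
H_Titan = 291 × 96.7 / 1.34 = 21000 m.
H_Earth/H_Titan = 7877.9/21000 = 0.37514.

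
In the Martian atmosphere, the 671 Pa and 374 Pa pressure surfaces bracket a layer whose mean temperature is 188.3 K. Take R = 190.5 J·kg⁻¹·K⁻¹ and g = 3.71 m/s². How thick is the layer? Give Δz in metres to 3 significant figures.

Hypsometric equation: Δz = (R T̄/g) ln(P₁/P₂).
R T̄/g = 190.5 × 188.3 / 3.71 = 9668.8 m.
ln(671/374) = ln(1.7941) = 0.58450.
Δz = 9668.8 × 0.58450 = 5651.4 m.

Δz ≈ 5650 m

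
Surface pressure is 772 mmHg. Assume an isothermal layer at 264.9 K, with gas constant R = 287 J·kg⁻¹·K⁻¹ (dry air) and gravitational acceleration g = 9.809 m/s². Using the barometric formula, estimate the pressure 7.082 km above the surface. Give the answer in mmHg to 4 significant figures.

P ≈ 309.6 mmHg

Scale height: H = RT/g = 287 × 264.9 / 9.809 = 7750.7 m.
Barometric formula: P = P₀ exp(−z/H).
z/H = 7082.0/7750.7 = 0.91372; exp(−0.91372) = 0.40103.
P = 772 × 0.40103 = 309.60 mmHg.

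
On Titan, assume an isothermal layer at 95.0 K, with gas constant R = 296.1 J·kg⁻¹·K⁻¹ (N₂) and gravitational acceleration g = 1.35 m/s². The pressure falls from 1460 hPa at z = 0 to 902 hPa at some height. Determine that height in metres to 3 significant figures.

Scale height: H = RT/g = 296.1 × 95.0 / 1.35 = 20837 m.
Invert the barometric formula: z = H ln(P₀/P).
P₀/P = 1460/902 = 1.6186; ln(1.6186) = 0.48156.
z = 20837 × 0.48156 = 10034 m.

z ≈ 10000 m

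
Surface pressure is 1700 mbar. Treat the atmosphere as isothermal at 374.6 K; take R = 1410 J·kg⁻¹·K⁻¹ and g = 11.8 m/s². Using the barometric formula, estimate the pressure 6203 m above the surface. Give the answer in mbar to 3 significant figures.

P ≈ 1480 mbar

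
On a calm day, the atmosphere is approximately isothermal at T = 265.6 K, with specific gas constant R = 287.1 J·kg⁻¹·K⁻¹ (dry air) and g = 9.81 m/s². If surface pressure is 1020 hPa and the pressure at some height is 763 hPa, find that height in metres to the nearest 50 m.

Scale height: H = RT/g = 287.1 × 265.6 / 9.81 = 7773.1 m.
Invert the barometric formula: z = H ln(P₀/P).
P₀/P = 1020/763 = 1.3368; ln(1.3368) = 0.29028.
z = 7773.1 × 0.29028 = 2256.4 m.

z ≈ 2250 m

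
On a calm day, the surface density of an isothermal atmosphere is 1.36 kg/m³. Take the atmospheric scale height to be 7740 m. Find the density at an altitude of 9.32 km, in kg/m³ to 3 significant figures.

ρ ≈ 0.408 kg/m³

In an isothermal atmosphere, density decays like pressure: ρ = ρ₀ exp(−z/H).
z/H = 9320.0/7740.0 = 1.2041; exp(−1.2041) = 0.29996.
ρ = 1.36 × 0.29996 = 0.40795 kg/m³.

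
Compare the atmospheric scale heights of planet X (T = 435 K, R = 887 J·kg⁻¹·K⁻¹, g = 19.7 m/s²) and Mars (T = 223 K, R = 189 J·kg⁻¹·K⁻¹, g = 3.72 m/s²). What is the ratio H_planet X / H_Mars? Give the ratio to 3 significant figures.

H_planet X/H_Mars ≈ 1.73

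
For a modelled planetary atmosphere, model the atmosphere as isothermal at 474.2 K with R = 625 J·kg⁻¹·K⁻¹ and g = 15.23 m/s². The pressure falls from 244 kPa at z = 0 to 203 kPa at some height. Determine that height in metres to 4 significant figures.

Scale height: H = RT/g = 625 × 474.2 / 15.23 = 19460 m.
Invert the barometric formula: z = H ln(P₀/P).
P₀/P = 244/203 = 1.2020; ln(1.2020) = 0.18399.
z = 19460 × 0.18399 = 3580.4 m.

z ≈ 3580 m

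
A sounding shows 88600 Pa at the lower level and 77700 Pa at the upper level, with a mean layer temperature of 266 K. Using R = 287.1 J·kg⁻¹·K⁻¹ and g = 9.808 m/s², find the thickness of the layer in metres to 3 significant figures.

Hypsometric equation: Δz = (R T̄/g) ln(P₁/P₂).
R T̄/g = 287.1 × 266 / 9.808 = 7786.4 m.
ln(88600/77700) = ln(1.1403) = 0.13129.
Δz = 7786.4 × 0.13129 = 1022.3 m.

Δz ≈ 1020 m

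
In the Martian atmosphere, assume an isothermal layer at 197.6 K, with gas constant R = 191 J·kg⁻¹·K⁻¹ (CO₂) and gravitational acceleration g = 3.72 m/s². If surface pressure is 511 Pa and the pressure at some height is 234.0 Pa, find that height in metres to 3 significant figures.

Scale height: H = RT/g = 191 × 197.6 / 3.72 = 10146 m.
Invert the barometric formula: z = H ln(P₀/P).
P₀/P = 511/234.0 = 2.1838; ln(2.1838) = 0.78107.
z = 10146 × 0.78107 = 7924.7 m.

z ≈ 7920 m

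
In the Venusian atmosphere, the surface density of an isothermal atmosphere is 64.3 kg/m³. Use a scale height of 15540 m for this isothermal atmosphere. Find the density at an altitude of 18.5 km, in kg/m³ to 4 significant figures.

ρ ≈ 19.55 kg/m³

In an isothermal atmosphere, density decays like pressure: ρ = ρ₀ exp(−z/H).
z/H = 18500/15540 = 1.1905; exp(−1.1905) = 0.30407.
ρ = 64.3 × 0.30407 = 19.552 kg/m³.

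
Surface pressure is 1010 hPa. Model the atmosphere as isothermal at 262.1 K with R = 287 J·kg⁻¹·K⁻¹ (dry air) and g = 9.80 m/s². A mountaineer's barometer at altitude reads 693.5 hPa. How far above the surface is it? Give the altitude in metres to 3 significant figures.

z ≈ 2890 m

Scale height: H = RT/g = 287 × 262.1 / 9.80 = 7675.8 m.
Invert the barometric formula: z = H ln(P₀/P).
P₀/P = 1010/693.5 = 1.4564; ln(1.4564) = 0.37597.
z = 7675.8 × 0.37597 = 2885.9 m.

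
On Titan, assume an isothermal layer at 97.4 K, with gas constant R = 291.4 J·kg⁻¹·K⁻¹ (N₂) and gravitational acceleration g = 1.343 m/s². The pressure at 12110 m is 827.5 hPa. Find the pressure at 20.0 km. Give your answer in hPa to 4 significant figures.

P ≈ 569.7 hPa

Scale height: H = RT/g = 291.4 × 97.4 / 1.343 = 21134 m.
Between two levels, P₂ = P₁ exp(−Δz/H) with Δz = z₂ − z₁.
Δz = 20000 − 12110 = 7890.0 m; Δz/H = 7890.0/21134 = 0.37333.
P₂ = 827.5 × exp(−0.37333) = 827.5 × 0.68844 = 569.68 hPa.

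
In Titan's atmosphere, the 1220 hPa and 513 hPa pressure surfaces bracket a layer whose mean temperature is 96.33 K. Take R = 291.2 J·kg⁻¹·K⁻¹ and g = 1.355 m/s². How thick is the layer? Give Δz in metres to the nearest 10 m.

Δz ≈ 17930 m

Hypsometric equation: Δz = (R T̄/g) ln(P₁/P₂).
R T̄/g = 291.2 × 96.33 / 1.355 = 20702 m.
ln(1220/513) = ln(2.3782) = 0.86634.
Δz = 20702 × 0.86634 = 17935 m.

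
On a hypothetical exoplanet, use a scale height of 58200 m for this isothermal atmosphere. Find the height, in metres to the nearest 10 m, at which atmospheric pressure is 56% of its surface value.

Set P/P₀ = exp(−z/H) = 0.56, so z = −H ln(0.56).
−ln(0.56) = 0.57982; z = 58200 × 0.57982 = 33746 m.

z ≈ 33750 m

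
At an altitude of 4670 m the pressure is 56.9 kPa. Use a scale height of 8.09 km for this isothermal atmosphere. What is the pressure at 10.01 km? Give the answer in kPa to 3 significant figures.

Between two levels, P₂ = P₁ exp(−Δz/H) with Δz = z₂ − z₁.
Δz = 10010 − 4670.0 = 5340.0 m; Δz/H = 5340.0/8090.0 = 0.66007.
P₂ = 56.9 × exp(−0.66007) = 56.9 × 0.51682 = 29.407 kPa.

P ≈ 29.4 kPa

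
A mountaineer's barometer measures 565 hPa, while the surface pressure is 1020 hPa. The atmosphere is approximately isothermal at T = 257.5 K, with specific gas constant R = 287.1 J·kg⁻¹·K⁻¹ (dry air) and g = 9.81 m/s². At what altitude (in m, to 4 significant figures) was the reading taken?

Scale height: H = RT/g = 287.1 × 257.5 / 9.81 = 7536.0 m.
Invert the barometric formula: z = H ln(P₀/P).
P₀/P = 1020/565 = 1.8053; ln(1.8053) = 0.59073.
z = 7536.0 × 0.59073 = 4451.7 m.

z ≈ 4452 m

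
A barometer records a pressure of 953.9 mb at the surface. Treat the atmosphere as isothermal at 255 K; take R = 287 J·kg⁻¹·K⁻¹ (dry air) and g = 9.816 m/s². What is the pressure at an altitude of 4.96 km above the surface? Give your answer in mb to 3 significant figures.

P ≈ 490 mb

Scale height: H = RT/g = 287 × 255 / 9.816 = 7455.7 m.
Barometric formula: P = P₀ exp(−z/H).
z/H = 4960.0/7455.7 = 0.66526; exp(−0.66526) = 0.51414.
P = 953.9 × 0.51414 = 490.44 mb.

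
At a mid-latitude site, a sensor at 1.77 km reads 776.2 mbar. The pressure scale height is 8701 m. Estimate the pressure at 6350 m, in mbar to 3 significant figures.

P ≈ 459 mbar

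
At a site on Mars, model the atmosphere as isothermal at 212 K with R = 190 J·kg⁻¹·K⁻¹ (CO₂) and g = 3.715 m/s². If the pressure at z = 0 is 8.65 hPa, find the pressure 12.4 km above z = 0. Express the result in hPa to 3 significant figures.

Scale height: H = RT/g = 190 × 212 / 3.715 = 10843 m.
Barometric formula: P = P₀ exp(−z/H).
z/H = 12400/10843 = 1.1436; exp(−1.1436) = 0.31867.
P = 8.65 × 0.31867 = 2.7565 hPa.

P ≈ 2.76 hPa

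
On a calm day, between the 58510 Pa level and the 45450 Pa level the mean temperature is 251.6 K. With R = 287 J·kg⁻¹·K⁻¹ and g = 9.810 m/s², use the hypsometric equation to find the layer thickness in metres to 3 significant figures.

Hypsometric equation: Δz = (R T̄/g) ln(P₁/P₂).
R T̄/g = 287 × 251.6 / 9.810 = 7360.8 m.
ln(58510/45450) = ln(1.2873) = 0.25255.
Δz = 7360.8 × 0.25255 = 1859.0 m.

Δz ≈ 1860 m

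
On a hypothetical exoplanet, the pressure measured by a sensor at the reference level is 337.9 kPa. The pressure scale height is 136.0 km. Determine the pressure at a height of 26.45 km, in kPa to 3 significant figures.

P ≈ 278 kPa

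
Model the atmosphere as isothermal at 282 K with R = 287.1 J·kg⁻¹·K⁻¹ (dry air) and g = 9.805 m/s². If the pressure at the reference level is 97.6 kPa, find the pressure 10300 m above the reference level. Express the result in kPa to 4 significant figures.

P ≈ 28.04 kPa

Scale height: H = RT/g = 287.1 × 282 / 9.805 = 8257.2 m.
Barometric formula: P = P₀ exp(−z/H).
z/H = 10300/8257.2 = 1.2474; exp(−1.2474) = 0.28725.
P = 97.6 × 0.28725 = 28.036 kPa.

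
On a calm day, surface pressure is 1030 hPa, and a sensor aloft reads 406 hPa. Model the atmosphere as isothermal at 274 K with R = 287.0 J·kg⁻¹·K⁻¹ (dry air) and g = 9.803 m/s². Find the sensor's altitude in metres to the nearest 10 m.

Scale height: H = RT/g = 287.0 × 274 / 9.803 = 8021.8 m.
Invert the barometric formula: z = H ln(P₀/P).
P₀/P = 1030/406 = 2.5369; ln(2.5369) = 0.93094.
z = 8021.8 × 0.93094 = 7467.8 m.

z ≈ 7470 m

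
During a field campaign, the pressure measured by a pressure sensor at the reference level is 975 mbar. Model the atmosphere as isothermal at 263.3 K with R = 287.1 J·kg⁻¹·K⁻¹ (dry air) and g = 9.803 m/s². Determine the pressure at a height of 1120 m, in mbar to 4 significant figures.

Scale height: H = RT/g = 287.1 × 263.3 / 9.803 = 7711.3 m.
Barometric formula: P = P₀ exp(−z/H).
z/H = 1120.0/7711.3 = 0.14524; exp(−0.14524) = 0.86481.
P = 975 × 0.86481 = 843.19 mbar.

P ≈ 843.2 mbar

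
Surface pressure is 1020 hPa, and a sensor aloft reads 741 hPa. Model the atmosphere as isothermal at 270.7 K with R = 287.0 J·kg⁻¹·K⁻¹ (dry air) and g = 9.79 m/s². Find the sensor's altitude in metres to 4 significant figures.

z ≈ 2536 m

Scale height: H = RT/g = 287.0 × 270.7 / 9.79 = 7935.7 m.
Invert the barometric formula: z = H ln(P₀/P).
P₀/P = 1020/741 = 1.3765; ln(1.3765) = 0.31954.
z = 7935.7 × 0.31954 = 2535.8 m.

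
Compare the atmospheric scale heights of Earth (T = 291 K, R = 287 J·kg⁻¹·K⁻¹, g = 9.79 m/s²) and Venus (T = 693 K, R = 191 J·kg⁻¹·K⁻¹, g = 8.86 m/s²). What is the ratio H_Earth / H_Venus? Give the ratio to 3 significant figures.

H_Earth/H_Venus ≈ 0.571

H = RT/g for each body.
H_Earth = 287 × 291 / 9.79 = 8530.8 m.
H_Venus = 191 × 693 / 8.86 = 14939 m.
H_Earth/H_Venus = 8530.8/14939 = 0.57104.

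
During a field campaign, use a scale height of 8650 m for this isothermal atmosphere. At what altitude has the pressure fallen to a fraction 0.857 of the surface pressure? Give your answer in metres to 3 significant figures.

z ≈ 1330 m

Set P/P₀ = exp(−z/H) = 0.857, so z = −H ln(0.857).
−ln(0.857) = 0.15432; z = 8650.0 × 0.15432 = 1334.9 m.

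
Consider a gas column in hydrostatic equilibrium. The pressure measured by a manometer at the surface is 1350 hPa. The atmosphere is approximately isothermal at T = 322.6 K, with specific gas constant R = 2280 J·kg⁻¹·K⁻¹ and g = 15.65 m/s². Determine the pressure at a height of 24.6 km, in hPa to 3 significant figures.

Scale height: H = RT/g = 2280 × 322.6 / 15.65 = 46999 m.
Barometric formula: P = P₀ exp(−z/H).
z/H = 24600/46999 = 0.52342; exp(−0.52342) = 0.59249.
P = 1350 × 0.59249 = 799.86 hPa.

P ≈ 800 hPa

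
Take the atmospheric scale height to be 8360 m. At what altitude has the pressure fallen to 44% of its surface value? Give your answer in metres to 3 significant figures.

z ≈ 6860 m

Set P/P₀ = exp(−z/H) = 0.44, so z = −H ln(0.44).
−ln(0.44) = 0.82098; z = 8360.0 × 0.82098 = 6863.4 m.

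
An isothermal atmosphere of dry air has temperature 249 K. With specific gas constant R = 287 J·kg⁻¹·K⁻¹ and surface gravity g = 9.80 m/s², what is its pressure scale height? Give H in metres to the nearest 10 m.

H ≈ 7290 m

The scale height of an isothermal atmosphere is H = RT/g.
H = 287 × 249 / 9.80 = 71463/9.80 = 7292.1 m.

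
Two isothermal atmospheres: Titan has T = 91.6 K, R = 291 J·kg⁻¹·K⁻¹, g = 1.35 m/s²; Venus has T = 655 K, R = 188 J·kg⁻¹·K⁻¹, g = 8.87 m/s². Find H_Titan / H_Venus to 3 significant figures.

H = RT/g for each body.
H_Titan = 291 × 91.6 / 1.35 = 19745 m.
H_Venus = 188 × 655 / 8.87 = 13883 m.
H_Titan/H_Venus = 19745/13883 = 1.4222.

H_Titan/H_Venus ≈ 1.42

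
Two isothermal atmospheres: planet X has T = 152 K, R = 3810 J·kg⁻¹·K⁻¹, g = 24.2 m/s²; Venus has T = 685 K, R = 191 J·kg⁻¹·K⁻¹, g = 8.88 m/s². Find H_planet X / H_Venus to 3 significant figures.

H_planet X/H_Venus ≈ 1.62

H = RT/g for each body.
H_planet X = 3810 × 152 / 24.2 = 23931 m.
H_Venus = 191 × 685 / 8.88 = 14734 m.
H_planet X/H_Venus = 23931/14734 = 1.6242.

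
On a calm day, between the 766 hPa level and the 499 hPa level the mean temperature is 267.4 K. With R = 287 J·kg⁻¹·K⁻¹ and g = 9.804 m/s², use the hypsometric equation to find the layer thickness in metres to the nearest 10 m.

Hypsometric equation: Δz = (R T̄/g) ln(P₁/P₂).
R T̄/g = 287 × 267.4 / 9.804 = 7827.8 m.
ln(766/499) = ln(1.5351) = 0.42860.
Δz = 7827.8 × 0.42860 = 3355.0 m.

Δz ≈ 3350 m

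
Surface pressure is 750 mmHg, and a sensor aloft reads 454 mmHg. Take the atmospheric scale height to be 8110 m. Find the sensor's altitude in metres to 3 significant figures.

z ≈ 4070 m

Invert the barometric formula: z = H ln(P₀/P).
P₀/P = 750/454 = 1.6520; ln(1.6520) = 0.50199.
z = 8110.0 × 0.50199 = 4071.1 m.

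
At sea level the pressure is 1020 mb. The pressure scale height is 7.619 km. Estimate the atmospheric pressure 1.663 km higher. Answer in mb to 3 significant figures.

Barometric formula: P = P₀ exp(−z/H).
z/H = 1663.0/7619.0 = 0.21827; exp(−0.21827) = 0.80391.
P = 1020 × 0.80391 = 819.99 mb.

P ≈ 820 mb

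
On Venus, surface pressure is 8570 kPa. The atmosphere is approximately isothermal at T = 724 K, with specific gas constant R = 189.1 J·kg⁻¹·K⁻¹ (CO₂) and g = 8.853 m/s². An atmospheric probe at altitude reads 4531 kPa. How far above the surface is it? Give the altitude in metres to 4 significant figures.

Scale height: H = RT/g = 189.1 × 724 / 8.853 = 15465 m.
Invert the barometric formula: z = H ln(P₀/P).
P₀/P = 8570/4531 = 1.8914; ln(1.8914) = 0.63732.
z = 15465 × 0.63732 = 9856.2 m.

z ≈ 9856 m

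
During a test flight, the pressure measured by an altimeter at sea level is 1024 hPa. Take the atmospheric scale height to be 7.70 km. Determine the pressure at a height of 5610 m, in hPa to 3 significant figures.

P ≈ 494 hPa

Barometric formula: P = P₀ exp(−z/H).
z/H = 5610.0/7700.0 = 0.72857; exp(−0.72857) = 0.48260.
P = 1024 × 0.48260 = 494.18 hPa.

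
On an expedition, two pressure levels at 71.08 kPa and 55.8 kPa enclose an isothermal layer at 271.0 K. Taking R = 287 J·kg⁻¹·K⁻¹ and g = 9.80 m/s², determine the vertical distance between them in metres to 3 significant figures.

Hypsometric equation: Δz = (R T̄/g) ln(P₁/P₂).
R T̄/g = 287 × 271.0 / 9.80 = 7936.4 m.
ln(71.08/55.8) = ln(1.2738) = 0.24200.
Δz = 7936.4 × 0.24200 = 1920.6 m.

Δz ≈ 1920 m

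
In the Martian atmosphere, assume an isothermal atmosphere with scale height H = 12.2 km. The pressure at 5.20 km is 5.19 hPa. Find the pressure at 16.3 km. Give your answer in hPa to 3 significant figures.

Between two levels, P₂ = P₁ exp(−Δz/H) with Δz = z₂ − z₁.
Δz = 16300 − 5200.0 = 11100 m; Δz/H = 11100/12200 = 0.90984.
P₂ = 5.19 × exp(−0.90984) = 5.19 × 0.40259 = 2.0894 hPa.

P ≈ 2.09 hPa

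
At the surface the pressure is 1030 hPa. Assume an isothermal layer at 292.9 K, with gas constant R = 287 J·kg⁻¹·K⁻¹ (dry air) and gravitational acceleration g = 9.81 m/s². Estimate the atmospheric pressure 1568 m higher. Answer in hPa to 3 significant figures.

P ≈ 858 hPa

Scale height: H = RT/g = 287 × 292.9 / 9.81 = 8569.0 m.
Barometric formula: P = P₀ exp(−z/H).
z/H = 1568.0/8569.0 = 0.18299; exp(−0.18299) = 0.83278.
P = 1030 × 0.83278 = 857.76 hPa.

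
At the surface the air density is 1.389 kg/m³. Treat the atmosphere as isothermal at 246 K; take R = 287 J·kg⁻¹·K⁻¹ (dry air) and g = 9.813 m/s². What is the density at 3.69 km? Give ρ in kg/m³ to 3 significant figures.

ρ ≈ 0.832 kg/m³

Scale height: H = RT/g = 287 × 246 / 9.813 = 7194.7 m.
In an isothermal atmosphere, density decays like pressure: ρ = ρ₀ exp(−z/H).
z/H = 3690.0/7194.7 = 0.51288; exp(−0.51288) = 0.59877.
ρ = 1.389 × 0.59877 = 0.83169 kg/m³.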